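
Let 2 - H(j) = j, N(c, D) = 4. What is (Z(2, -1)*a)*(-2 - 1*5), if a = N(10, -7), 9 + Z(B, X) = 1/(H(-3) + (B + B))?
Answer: 2240/9 ≈ 248.89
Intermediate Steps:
H(j) = 2 - j
Z(B, X) = -9 + 1/(5 + 2*B) (Z(B, X) = -9 + 1/((2 - 1*(-3)) + (B + B)) = -9 + 1/((2 + 3) + 2*B) = -9 + 1/(5 + 2*B))
a = 4
(Z(2, -1)*a)*(-2 - 1*5) = ((2*(-22 - 9*2)/(5 + 2*2))*4)*(-2 - 1*5) = ((2*(-22 - 18)/(5 + 4))*4)*(-2 - 5) = ((2*(-40)/9)*4)*(-7) = ((2*(⅑)*(-40))*4)*(-7) = -80/9*4*(-7) = -320/9*(-7) = 2240/9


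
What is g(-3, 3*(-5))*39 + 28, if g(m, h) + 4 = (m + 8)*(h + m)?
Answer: -3638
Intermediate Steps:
g(m, h) = -4 + (8 + m)*(h + m) (g(m, h) = -4 + (m + 8)*(h + m) = -4 + (8 + m)*(h + m))
g(-3, 3*(-5))*39 + 28 = (-4 + (-3)² + 8*(3*(-5)) + 8*(-3) + (3*(-5))*(-3))*39 + 28 = (-4 + 9 + 8*(-15) - 24 - 15*(-3))*39 + 28 = (-4 + 9 - 120 - 24 + 45)*39 + 28 = -94*39 + 28 = -3666 + 28 = -3638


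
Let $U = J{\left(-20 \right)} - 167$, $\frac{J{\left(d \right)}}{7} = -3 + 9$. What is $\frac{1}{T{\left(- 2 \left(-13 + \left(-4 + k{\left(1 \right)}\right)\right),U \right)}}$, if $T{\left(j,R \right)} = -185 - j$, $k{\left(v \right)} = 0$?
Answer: $- \frac{1}{219} \approx -0.0045662$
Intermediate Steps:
$J{\left(d \right)} = 42$ ($J{\left(d \right)} = 7 \left(-3 + 9\right) = 7 \cdot 6 = 42$)
$U = -125$ ($U = 42 - 167 = -125$)
$\frac{1}{T{\left(- 2 \left(-13 + \left(-4 + k{\left(1 \right)}\right)\right),U \right)}} = \frac{1}{-185 - - 2 \left(-13 + \left(-4 + 0\right)\right)} = \frac{1}{-185 - - 2 \left(-13 - 4\right)} = \frac{1}{-185 - \left(-2\right) \left(-17\right)} = \frac{1}{-185 - 34} = \frac{1}{-219} = - \frac{1}{219}$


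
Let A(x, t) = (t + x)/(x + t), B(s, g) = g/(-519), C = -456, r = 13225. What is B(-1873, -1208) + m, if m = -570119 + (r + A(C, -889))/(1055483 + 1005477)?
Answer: -304909293623293/534819120 ≈ -5.7012e+5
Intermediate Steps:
B(s, g) = -g/519 (B(s, g) = g*(-1/519) = -g/519)
A(x, t) = 1 (A(x, t) = (t + x)/(t + x) = 1)
m = -587496220507/1030480 (m = -570119 + (13225 + 1)/(1055483 + 1005477) = -570119 + 13226/2060960 = -570119 + 13226*(1/2060960) = -570119 + 6613/1030480 = -587496220507/1030480 ≈ -5.7012e+5)
B(-1873, -1208) + m = -1/519*(-1208) - 587496220507/1030480 = 1208/519 - 587496220507/1030480 = -304909293623293/534819120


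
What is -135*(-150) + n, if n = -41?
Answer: 20209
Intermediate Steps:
-135*(-150) + n = -135*(-150) - 41 = 20250 - 41 = 20209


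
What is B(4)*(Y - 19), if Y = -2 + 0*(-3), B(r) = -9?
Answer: 189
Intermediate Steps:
Y = -2 (Y = -2 + 0 = -2)
B(4)*(Y - 19) = -9*(-2 - 19) = -9*(-21) = 189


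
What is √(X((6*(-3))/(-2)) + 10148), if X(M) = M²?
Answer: √10229 ≈ 101.14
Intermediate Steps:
√(X((6*(-3))/(-2)) + 10148) = √(((6*(-3))/(-2))² + 10148) = √((-18*(-½))² + 10148) = √(9² + 10148) = √(81 + 10148) = √10229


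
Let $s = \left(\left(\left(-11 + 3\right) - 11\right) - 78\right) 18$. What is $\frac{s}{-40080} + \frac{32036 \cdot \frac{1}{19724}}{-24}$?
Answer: $- \frac{297844}{12352155} \approx -0.024113$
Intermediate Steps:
$s = -1746$ ($s = \left(\left(-8 - 11\right) - 78\right) 18 = \left(-19 - 78\right) 18 = \left(-97\right) 18 = -1746$)
$\frac{s}{-40080} + \frac{32036 \cdot \frac{1}{19724}}{-24} = - \frac{1746}{-40080} + \frac{32036 \cdot \frac{1}{19724}}{-24} = \left(-1746\right) \left(- \frac{1}{40080}\right) + 32036 \cdot \frac{1}{19724} \left(- \frac{1}{24}\right) = \frac{291}{6680} + \frac{8009}{4931} \left(- \frac{1}{24}\right) = \frac{291}{6680} - \frac{8009}{118344} = - \frac{297844}{12352155}$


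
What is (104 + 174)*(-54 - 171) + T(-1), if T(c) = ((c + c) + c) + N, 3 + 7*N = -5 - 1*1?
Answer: -437880/7 ≈ -62554.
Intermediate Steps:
N = -9/7 (N = -3/7 + (-5 - 1*1)/7 = -3/7 + (-5 - 1)/7 = -3/7 + (⅐)*(-6) = -3/7 - 6/7 = -9/7 ≈ -1.2857)
T(c) = -9/7 + 3*c (T(c) = ((c + c) + c) - 9/7 = (2*c + c) - 9/7 = 3*c - 9/7 = -9/7 + 3*c)
(104 + 174)*(-54 - 171) + T(-1) = (104 + 174)*(-54 - 171) + (-9/7 + 3*(-1)) = 278*(-225) + (-9/7 - 3) = -62550 - 30/7 = -437880/7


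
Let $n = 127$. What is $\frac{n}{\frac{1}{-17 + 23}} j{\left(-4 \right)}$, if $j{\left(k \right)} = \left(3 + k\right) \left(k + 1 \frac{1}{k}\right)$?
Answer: $\frac{6477}{2} \approx 3238.5$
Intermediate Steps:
$j{\left(k \right)} = \left(3 + k\right) \left(k + \frac{1}{k}\right)$
$\frac{n}{\frac{1}{-17 + 23}} j{\left(-4 \right)} = \frac{127}{\frac{1}{-17 + 23}} \left(1 + \left(-4\right)^{2} + 3 \left(-4\right) + \frac{3}{-4}\right) = \frac{127}{\frac{1}{6}} \left(1 + 16 - 12 + 3 \left(- \frac{1}{4}\right)\right) = 127 \frac{1}{\frac{1}{6}} \left(1 + 16 - 12 - \frac{3}{4}\right) = 127 \cdot 6 \cdot \frac{17}{4} = 762 \cdot \frac{17}{4} = \frac{6477}{2}$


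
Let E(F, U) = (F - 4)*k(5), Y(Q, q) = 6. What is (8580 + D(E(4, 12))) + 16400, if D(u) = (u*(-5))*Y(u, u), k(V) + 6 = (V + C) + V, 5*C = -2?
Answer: 24980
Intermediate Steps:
C = -2/5 (C = (1/5)*(-2) = -2/5 ≈ -0.40000)
k(V) = -32/5 + 2*V (k(V) = -6 + ((V - 2/5) + V) = -6 + ((-2/5 + V) + V) = -6 + (-2/5 + 2*V) = -32/5 + 2*V)
E(F, U) = -72/5 + 18*F/5 (E(F, U) = (F - 4)*(-32/5 + 2*5) = (-4 + F)*(-32/5 + 10) = (-4 + F)*(18/5) = -72/5 + 18*F/5)
D(u) = -30*u (D(u) = (u*(-5))*6 = -5*u*6 = -30*u)
(8580 + D(E(4, 12))) + 16400 = (8580 - 30*(-72/5 + (18/5)*4)) + 16400 = (8580 - 30*(-72/5 + 72/5)) + 16400 = (8580 - 30*0) + 16400 = (8580 + 0) + 16400 = 8580 + 16400 = 24980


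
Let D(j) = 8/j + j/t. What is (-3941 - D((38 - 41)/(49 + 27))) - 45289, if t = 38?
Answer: -424772807/8664 ≈ -49027.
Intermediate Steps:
D(j) = 8/j + j/38
(-3941 - D((38 - 41)/(49 + 27))) - 45289 = (-3941 - (8/(((38 - 41)/(49 + 27))) + ((38 - 41)/(49 + 27))/38)) - 45289 = (-3941 - (8/((-3/76)) + (-3/76)/38)) - 45289 = (-3941 - (8/((-3*1/76)) + (-3*1/76)/38)) - 45289 = (-3941 - (8/(-3/76) + (1/38)*(-3/76))) - 45289 = (-3941 - (8*(-76/3) - 3/2888)) - 45289 = (-3941 - (-608/3 - 3/2888)) - 45289 = (-3941 - 1*(-1755913/8664)) - 45289 = (-3941 + 1755913/8664) - 45289 = -32388911/8664 - 45289 = -424772807/8664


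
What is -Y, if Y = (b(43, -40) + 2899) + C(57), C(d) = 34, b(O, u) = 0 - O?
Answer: -2890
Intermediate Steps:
b(O, u) = -O
Y = 2890 (Y = (-1*43 + 2899) + 34 = (-43 + 2899) + 34 = 2856 + 34 = 2890)
-Y = -1*2890 = -2890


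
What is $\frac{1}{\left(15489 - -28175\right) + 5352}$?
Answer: $\frac{1}{49016} \approx 2.0401 \cdot 10^{-5}$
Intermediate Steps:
$\frac{1}{\left(15489 - -28175\right) + 5352} = \frac{1}{\left(15489 + 28175\right) + 5352} = \frac{1}{43664 + 5352} = \frac{1}{49016}$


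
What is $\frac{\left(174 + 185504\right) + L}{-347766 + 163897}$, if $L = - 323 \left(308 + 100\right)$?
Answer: $- \frac{53894}{183869} \approx -0.29311$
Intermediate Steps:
$L = -131784$ ($L = \left(-323\right) 408 = -131784$)
$\frac{\left(174 + 185504\right) + L}{-347766 + 163897} = \frac{\left(174 + 185504\right) - 131784}{-347766 + 163897} = \frac{185678 - 131784}{-183869} = 53894 \left(- \frac{1}{183869}\right) = - \frac{53894}{183869}$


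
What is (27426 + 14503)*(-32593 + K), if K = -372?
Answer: -1382189485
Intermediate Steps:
(27426 + 14503)*(-32593 + K) = (27426 + 14503)*(-32593 - 372) = 41929*(-32965) = -1382189485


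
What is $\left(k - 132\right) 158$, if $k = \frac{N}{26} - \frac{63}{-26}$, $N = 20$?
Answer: $- \frac{264571}{13} \approx -20352.0$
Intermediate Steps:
$k = \frac{83}{26}$ ($k = \frac{20}{26} - \frac{63}{-26} = 20 \cdot \frac{1}{26} - - \frac{63}{26} = \frac{10}{13} + \frac{63}{26} = \frac{83}{26} \approx 3.1923$)
$\left(k - 132\right) 158 = \left(\frac{83}{26} - 132\right) 158 = \left(- \frac{3349}{26}\right) 158 = - \frac{264571}{13}$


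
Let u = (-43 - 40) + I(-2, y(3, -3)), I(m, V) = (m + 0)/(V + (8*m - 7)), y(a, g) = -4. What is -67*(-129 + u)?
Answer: 383374/27 ≈ 14199.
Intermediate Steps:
I(m, V) = m/(-7 + V + 8*m) (I(m, V) = m/(V + (-7 + 8*m)) = m/(-7 + V + 8*m))
u = -2239/27 (u = (-43 - 40) - 2/(-7 - 4 + 8*(-2)) = -83 - 2/(-7 - 4 - 16) = -83 - 2/(-27) = -83 - 2*(-1/27) = -83 + 2/27 = -2239/27 ≈ -82.926)
-67*(-129 + u) = -67*(-129 - 2239/27) = -67*(-5722/27) = 383374/27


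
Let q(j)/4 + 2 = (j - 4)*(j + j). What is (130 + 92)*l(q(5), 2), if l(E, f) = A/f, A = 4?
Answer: 444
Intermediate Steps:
q(j) = -8 + 8*j*(-4 + j) (q(j) = -8 + 4*((j - 4)*(j + j)) = -8 + 4*((-4 + j)*(2*j)) = -8 + 4*(2*j*(-4 + j)) = -8 + 8*j*(-4 + j))
l(E, f) = 4/f
(130 + 92)*l(q(5), 2) = (130 + 92)*(4/2) = 222*(4*(1/2)) = 222*2 = 444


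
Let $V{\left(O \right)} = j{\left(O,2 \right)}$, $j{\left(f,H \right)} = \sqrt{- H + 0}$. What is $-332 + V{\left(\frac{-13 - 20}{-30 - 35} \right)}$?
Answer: $-332 + i \sqrt{2} \approx -332.0 + 1.4142 i$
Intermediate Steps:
$j{\left(f,H \right)} = \sqrt{- H}$
$V{\left(O \right)} = i \sqrt{2}$ ($V{\left(O \right)} = \sqrt{\left(-1\right) 2} = \sqrt{-2} = i \sqrt{2}$)
$-332 + V{\left(\frac{-13 - 20}{-30 - 35} \right)} = -332 + i \sqrt{2}$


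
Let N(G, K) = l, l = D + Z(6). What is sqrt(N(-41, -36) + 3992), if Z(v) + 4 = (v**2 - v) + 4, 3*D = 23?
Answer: sqrt(36267)/3 ≈ 63.480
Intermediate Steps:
D = 23/3 (D = (1/3)*23 = 23/3 ≈ 7.6667)
Z(v) = v**2 - v (Z(v) = -4 + ((v**2 - v) + 4) = -4 + (4 + v**2 - v) = v**2 - v)
l = 113/3 (l = 23/3 + 6*(-1 + 6) = 23/3 + 6*5 = 23/3 + 30 = 113/3 ≈ 37.667)
N(G, K) = 113/3
sqrt(N(-41, -36) + 3992) = sqrt(113/3 + 3992) = sqrt(12089/3) = sqrt(36267)/3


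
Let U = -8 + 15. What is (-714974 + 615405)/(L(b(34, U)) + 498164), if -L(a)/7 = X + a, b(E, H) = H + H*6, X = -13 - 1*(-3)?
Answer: -99569/497891 ≈ -0.19998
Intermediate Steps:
U = 7
X = -10 (X = -13 + 3 = -10)
b(E, H) = 7*H (b(E, H) = H + 6*H = 7*H)
L(a) = 70 - 7*a (L(a) = -7*(-10 + a) = 70 - 7*a)
(-714974 + 615405)/(L(b(34, U)) + 498164) = (-714974 + 615405)/((70 - 49*7) + 498164) = -99569/((70 - 7*49) + 498164) = -99569/((70 - 343) + 498164) = -99569/(-273 + 498164) = -99569/497891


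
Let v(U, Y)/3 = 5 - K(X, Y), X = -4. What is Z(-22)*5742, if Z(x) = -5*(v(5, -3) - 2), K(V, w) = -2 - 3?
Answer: -803880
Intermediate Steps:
K(V, w) = -5
v(U, Y) = 30 (v(U, Y) = 3*(5 - 1*(-5)) = 3*(5 + 5) = 3*10 = 30)
Z(x) = -140 (Z(x) = -5*(30 - 2) = -5*28 = -140)
Z(-22)*5742 = -140*5742 = -803880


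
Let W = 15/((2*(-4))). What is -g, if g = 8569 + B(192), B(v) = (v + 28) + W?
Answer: -70297/8 ≈ -8787.1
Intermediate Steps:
W = -15/8 (W = 15/(-8) = 15*(-⅛) = -15/8 ≈ -1.8750)
B(v) = 209/8 + v (B(v) = (v + 28) - 15/8 = (28 + v) - 15/8 = 209/8 + v)
g = 70297/8 (g = 8569 + (209/8 + 192) = 8569 + 1745/8 = 70297/8 ≈ 8787.1)
-g = -1*70297/8 = -70297/8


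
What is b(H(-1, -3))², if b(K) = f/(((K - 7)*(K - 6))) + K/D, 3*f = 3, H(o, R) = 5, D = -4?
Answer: 9/16 ≈ 0.56250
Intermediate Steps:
f = 1 (f = (⅓)*3 = 1)
b(K) = -K/4 + 1/((-7 + K)*(-6 + K)) (b(K) = 1/((K - 7)*(K - 6)) + K/(-4) = 1/((-7 + K)*(-6 + K)) + K*(-¼) = 1*(1/((-7 + K)*(-6 + K))) - K/4 = 1/((-7 + K)*(-6 + K)) - K/4 = -K/4 + 1/((-7 + K)*(-6 + K)))
b(H(-1, -3))² = ((4 - 1*5³ - 42*5 + 13*5²)/(4*(42 + 5² - 13*5)))² = ((4 - 1*125 - 210 + 13*25)/(4*(42 + 25 - 65)))² = ((¼)*(4 - 125 - 210 + 325)/2)² = ((¼)*(½)*(-6))² = (-¾)² = 9/16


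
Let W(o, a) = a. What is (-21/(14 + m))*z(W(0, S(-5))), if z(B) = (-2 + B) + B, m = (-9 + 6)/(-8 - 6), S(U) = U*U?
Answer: -14112/199 ≈ -70.915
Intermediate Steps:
S(U) = U²
m = 3/14 (m = -3/(-14) = -3*(-1/14) = 3/14 ≈ 0.21429)
z(B) = -2 + 2*B
(-21/(14 + m))*z(W(0, S(-5))) = (-21/(14 + 3/14))*(-2 + 2*(-5)²) = (-21/(199/14))*(-2 + 2*25) = ((14/199)*(-21))*(-2 + 50) = -294/199*48 = -14112/199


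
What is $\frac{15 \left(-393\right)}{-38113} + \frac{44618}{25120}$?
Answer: $\frac{924304117}{478699280} \approx 1.9309$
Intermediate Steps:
$\frac{15 \left(-393\right)}{-38113} + \frac{44618}{25120} = \left(-5895\right) \left(- \frac{1}{38113}\right) + 44618 \cdot \frac{1}{25120} = \frac{5895}{38113} + \frac{22309}{12560} = \frac{924304117}{478699280}$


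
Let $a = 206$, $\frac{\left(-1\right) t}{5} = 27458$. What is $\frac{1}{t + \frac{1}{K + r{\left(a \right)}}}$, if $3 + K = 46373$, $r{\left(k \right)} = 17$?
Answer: $- \frac{46387}{6368471229} \approx -7.2839 \cdot 10^{-6}$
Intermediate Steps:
$t = -137290$ ($t = \left(-5\right) 27458 = -137290$)
$K = 46370$ ($K = -3 + 46373 = 46370$)
$\frac{1}{t + \frac{1}{K + r{\left(a \right)}}} = \frac{1}{-137290 + \frac{1}{46370 + 17}} = \frac{1}{-137290 + \frac{1}{46387}} = \frac{1}{- \frac{6368471229}{46387}} = - \frac{46387}{6368471229}$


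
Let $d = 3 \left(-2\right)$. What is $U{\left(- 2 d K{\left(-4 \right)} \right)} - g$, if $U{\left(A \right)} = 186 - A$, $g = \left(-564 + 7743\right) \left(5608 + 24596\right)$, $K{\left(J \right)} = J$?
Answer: $-216834282$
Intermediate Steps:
$d = -6$
$g = 216834516$ ($g = 7179 \cdot 30204 = 216834516$)
$U{\left(- 2 d K{\left(-4 \right)} \right)} - g = \left(186 - \left(-2\right) \left(-6\right) \left(-4\right)\right) - 216834516 = \left(186 - 12 \left(-4\right)\right) - 216834516 = \left(186 - -48\right) - 216834516 = \left(186 + 48\right) - 216834516 = 234 - 216834516 = -216834282$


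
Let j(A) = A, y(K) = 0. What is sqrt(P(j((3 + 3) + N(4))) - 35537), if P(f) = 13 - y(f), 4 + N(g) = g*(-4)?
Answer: 2*I*sqrt(8881) ≈ 188.48*I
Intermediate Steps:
N(g) = -4 - 4*g (N(g) = -4 + g*(-4) = -4 - 4*g)
P(f) = 13 (P(f) = 13 - 1*0 = 13 + 0 = 13)
sqrt(P(j((3 + 3) + N(4))) - 35537) = sqrt(13 - 35537) = sqrt(-35524) = 2*I*sqrt(8881)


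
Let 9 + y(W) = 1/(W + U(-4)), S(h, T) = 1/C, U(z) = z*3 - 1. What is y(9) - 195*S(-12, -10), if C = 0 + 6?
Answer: -167/4 ≈ -41.750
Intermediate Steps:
C = 6
U(z) = -1 + 3*z (U(z) = 3*z - 1 = -1 + 3*z)
S(h, T) = ⅙ (S(h, T) = 1/6 = ⅙)
y(W) = -9 + 1/(-13 + W) (y(W) = -9 + 1/(W + (-1 + 3*(-4))) = -9 + 1/(W + (-1 - 12)) = -9 + 1/(W - 13) = -9 + 1/(-13 + W))
y(9) - 195*S(-12, -10) = (118 - 9*9)/(-13 + 9) - 195*⅙ = (118 - 81)/(-4) - 65/2 = -¼*37 - 65/2 = -37/4 - 65/2 = -167/4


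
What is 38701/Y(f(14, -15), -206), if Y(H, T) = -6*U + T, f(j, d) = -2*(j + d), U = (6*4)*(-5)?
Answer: 38701/514 ≈ 75.294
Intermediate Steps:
U = -120 (U = 24*(-5) = -120)
f(j, d) = -2*d - 2*j (f(j, d) = -2*(d + j) = -2*d - 2*j)
Y(H, T) = 720 + T (Y(H, T) = -6*(-120) + T = 720 + T)
38701/Y(f(14, -15), -206) = 38701/(720 - 206) = 38701/514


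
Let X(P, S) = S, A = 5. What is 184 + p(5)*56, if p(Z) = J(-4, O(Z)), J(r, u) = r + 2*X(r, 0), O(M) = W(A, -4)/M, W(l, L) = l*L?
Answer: -40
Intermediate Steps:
W(l, L) = L*l
O(M) = -20/M (O(M) = (-4*5)/M = -20/M)
J(r, u) = r (J(r, u) = r + 2*0 = r + 0 = r)
p(Z) = -4
184 + p(5)*56 = 184 - 4*56 = 184 - 224 = -40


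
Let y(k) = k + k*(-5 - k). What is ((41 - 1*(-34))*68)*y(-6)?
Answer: -61200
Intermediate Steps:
((41 - 1*(-34))*68)*y(-6) = ((41 - 1*(-34))*68)*(-1*(-6)*(4 - 6)) = ((41 + 34)*68)*(-1*(-6)*(-2)) = (75*68)*(-12) = 5100*(-12) = -61200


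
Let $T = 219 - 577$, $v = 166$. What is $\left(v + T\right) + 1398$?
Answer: $1206$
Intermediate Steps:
$T = -358$
$\left(v + T\right) + 1398 = \left(166 - 358\right) + 1398 = -192 + 1398 = 1206$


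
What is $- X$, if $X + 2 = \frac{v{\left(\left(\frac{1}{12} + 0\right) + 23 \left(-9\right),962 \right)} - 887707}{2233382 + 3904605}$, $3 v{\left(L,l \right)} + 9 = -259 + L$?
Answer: $\frac{473898215}{220967532} \approx 2.1446$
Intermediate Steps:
$v{\left(L,l \right)} = - \frac{268}{3} + \frac{L}{3}$ ($v{\left(L,l \right)} = -3 + \frac{-259 + L}{3} = -3 + \left(- \frac{259}{3} + \frac{L}{3}\right) = - \frac{268}{3} + \frac{L}{3}$)
$X = - \frac{473898215}{220967532}$ ($X = -2 + \frac{\left(- \frac{268}{3} + \frac{\left(\frac{1}{12} + 0\right) + 23 \left(-9\right)}{3}\right) - 887707}{2233382 + 3904605} = -2 + \frac{\left(- \frac{268}{3} + \frac{\left(\frac{1}{12} + 0\right) - 207}{3}\right) - 887707}{6137987} = -2 + \left(\left(- \frac{268}{3} + \frac{\frac{1}{12} - 207}{3}\right) - 887707\right) \frac{1}{6137987} = -2 + \left(\left(- \frac{268}{3} + \frac{1}{3} \left(- \frac{2483}{12}\right)\right) - 887707\right) \frac{1}{6137987} = -2 + \left(\left(- \frac{268}{3} - \frac{2483}{36}\right) - 887707\right) \frac{1}{6137987} = -2 + \left(- \frac{5699}{36} - 887707\right) \frac{1}{6137987} = -2 - \frac{31963151}{220967532} = - \frac{473898215}{220967532} \approx -2.1446$)
$- X = \left(-1\right) \left(- \frac{473898215}{220967532}\right) = \frac{473898215}{220967532}$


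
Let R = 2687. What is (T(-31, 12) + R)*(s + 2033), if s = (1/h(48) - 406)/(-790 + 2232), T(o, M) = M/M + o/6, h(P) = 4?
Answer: 188732833937/34608 ≈ 5.4534e+6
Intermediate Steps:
T(o, M) = 1 + o/6 (T(o, M) = 1 + o*(⅙) = 1 + o/6)
s = -1623/5768 (s = (1/4 - 406)/(-790 + 2232) = (¼ - 406)/1442 = -1623/4*1/1442 = -1623/5768 ≈ -0.28138)
(T(-31, 12) + R)*(s + 2033) = ((1 + (⅙)*(-31)) + 2687)*(-1623/5768 + 2033) = ((1 - 31/6) + 2687)*(11724721/5768) = (-25/6 + 2687)*(11724721/5768) = (16097/6)*(11724721/5768) = 188732833937/34608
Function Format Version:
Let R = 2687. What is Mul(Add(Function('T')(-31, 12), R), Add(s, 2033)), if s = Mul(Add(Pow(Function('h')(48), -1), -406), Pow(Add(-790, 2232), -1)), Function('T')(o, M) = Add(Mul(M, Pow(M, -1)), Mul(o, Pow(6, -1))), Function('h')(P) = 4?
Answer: Rational(188732833937, 34608) ≈ 5.4534e+6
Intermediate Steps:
Function('T')(o, M) = Add(1, Mul(Rational(1, 6), o)) (Function('T')(o, M) = Add(1, Mul(o, Rational(1, 6))) = Add(1, Mul(Rational(1, 6), o)))
s = Rational(-1623, 5768) (s = Mul(Add(Pow(4, -1), -406), Pow(Add(-790, 2232), -1)) = Mul(Add(Rational(1, 4), -406), Pow(1442, -1)) = Mul(Rational(-1623, 4), Rational(1, 1442)) = Rational(-1623, 5768) ≈ -0.28138)
Mul(Add(Function('T')(-31, 12), R), Add(s, 2033)) = Mul(Add(Add(1, Mul(Rational(1, 6), -31)), 2687), Add(Rational(-1623, 5768), 2033)) = Mul(Add(Add(1, Rational(-31, 6)), 2687), Rational(11724721, 5768)) = Mul(Add(Rational(-25, 6), 2687), Rational(11724721, 5768)) = Mul(Rational(16097, 6), Rational(11724721, 5768)) = Rational(188732833937, 34608)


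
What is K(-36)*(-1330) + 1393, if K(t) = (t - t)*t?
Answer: 1393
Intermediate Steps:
K(t) = 0 (K(t) = 0*t = 0)
K(-36)*(-1330) + 1393 = 0*(-1330) + 1393 = 0 + 1393 = 1393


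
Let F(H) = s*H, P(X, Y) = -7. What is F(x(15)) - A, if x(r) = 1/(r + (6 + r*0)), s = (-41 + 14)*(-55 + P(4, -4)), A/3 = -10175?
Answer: 214233/7 ≈ 30605.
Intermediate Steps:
A = -30525 (A = 3*(-10175) = -30525)
s = 1674 (s = (-41 + 14)*(-55 - 7) = -27*(-62) = 1674)
x(r) = 1/(6 + r) (x(r) = 1/(r + (6 + 0)) = 1/(r + 6) = 1/(6 + r))
F(H) = 1674*H
F(x(15)) - A = 1674/(6 + 15) - 1*(-30525) = 1674/21 + 30525 = 1674*(1/21) + 30525 = 558/7 + 30525 = 214233/7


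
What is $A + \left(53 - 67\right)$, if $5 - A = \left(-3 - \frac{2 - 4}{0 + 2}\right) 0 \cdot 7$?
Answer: $-9$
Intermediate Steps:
$A = 5$ ($A = 5 - \left(-3 - \frac{2 - 4}{0 + 2}\right) 0 \cdot 7 = 5 - \left(-3 - - \frac{2}{2}\right) 0 \cdot 7 = 5 - \left(-3 - \left(-2\right) \frac{1}{2}\right) 0 \cdot 7 = 5 - \left(-3 - -1\right) 0 \cdot 7 = 5 - \left(-3 + 1\right) 0 \cdot 7 = 5 - \left(-2\right) 0 \cdot 7 = 5 - 0 \cdot 7 = 5 - 0 = 5 + 0 = 5$)
$A + \left(53 - 67\right) = 5 + \left(53 - 67\right) = 5 - 14 = -9$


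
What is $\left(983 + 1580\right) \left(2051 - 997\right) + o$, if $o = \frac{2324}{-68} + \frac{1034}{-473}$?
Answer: $\frac{1974698281}{731} \approx 2.7014 \cdot 10^{6}$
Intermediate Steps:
$o = - \frac{26581}{731}$ ($o = 2324 \left(- \frac{1}{68}\right) + 1034 \left(- \frac{1}{473}\right) = - \frac{581}{17} - \frac{94}{43} = - \frac{26581}{731} \approx -36.362$)
$\left(983 + 1580\right) \left(2051 - 997\right) + o = \left(983 + 1580\right) \left(2051 - 997\right) - \frac{26581}{731} = 2563 \cdot 1054 - \frac{26581}{731} = 2701402 - \frac{26581}{731} = \frac{1974698281}{731}$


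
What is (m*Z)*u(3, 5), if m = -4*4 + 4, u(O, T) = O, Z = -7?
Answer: 252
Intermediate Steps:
m = -12 (m = -16 + 4 = -12)
(m*Z)*u(3, 5) = -12*(-7)*3 = 84*3 = 252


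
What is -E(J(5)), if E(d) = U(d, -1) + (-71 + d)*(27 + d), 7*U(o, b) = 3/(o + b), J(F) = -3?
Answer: 49731/28 ≈ 1776.1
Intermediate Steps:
U(o, b) = 3/(7*(b + o)) (U(o, b) = (3/(o + b))/7 = (3/(b + o))/7 = 3/(7*(b + o)))
E(d) = 3/(7*(-1 + d)) + (-71 + d)*(27 + d)
-E(J(5)) = -(3/7 + (-1 - 3)*(-1917 + (-3)² - 44*(-3)))/(-1 - 3) = -(3/7 - 4*(-1917 + 9 + 132))/(-4) = -(-1)*(3/7 - 4*(-1776))/4 = -(-1)*(3/7 + 7104)/4 = -(-1)*49731/(4*7) = -1*(-49731/28) = 49731/28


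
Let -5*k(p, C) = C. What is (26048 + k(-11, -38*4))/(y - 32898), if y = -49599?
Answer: -43464/137495 ≈ -0.31611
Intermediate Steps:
k(p, C) = -C/5
(26048 + k(-11, -38*4))/(y - 32898) = (26048 - (-38)*4/5)/(-49599 - 32898) = (26048 - ⅕*(-152))/(-82497) = (26048 + 152/5)*(-1/82497) = (130392/5)*(-1/82497) = -43464/137495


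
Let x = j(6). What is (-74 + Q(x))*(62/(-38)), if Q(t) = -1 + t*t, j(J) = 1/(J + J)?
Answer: 334769/2736 ≈ 122.36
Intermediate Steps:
j(J) = 1/(2*J)
x = 1/12 (x = (½)/6 = (½)*(⅙) = 1/12 ≈ 0.083333)
Q(t) = -1 + t²
(-74 + Q(x))*(62/(-38)) = (-74 + (-1 + (1/12)²))*(62/(-38)) = (-74 + (-1 + 1/144))*(62*(-1/38)) = (-74 - 143/144)*(-31/19) = -10799/144*(-31/19) = 334769/2736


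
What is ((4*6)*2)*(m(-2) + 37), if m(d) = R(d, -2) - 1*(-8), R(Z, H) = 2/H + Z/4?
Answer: 2088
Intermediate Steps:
R(Z, H) = 2/H + Z/4 (R(Z, H) = 2/H + Z*(¼) = 2/H + Z/4)
m(d) = 7 + d/4 (m(d) = (2/(-2) + d/4) - 1*(-8) = (2*(-½) + d/4) + 8 = (-1 + d/4) + 8 = 7 + d/4)
((4*6)*2)*(m(-2) + 37) = ((4*6)*2)*((7 + (¼)*(-2)) + 37) = (24*2)*((7 - ½) + 37) = 48*(13/2 + 37) = 48*(87/2) = 2088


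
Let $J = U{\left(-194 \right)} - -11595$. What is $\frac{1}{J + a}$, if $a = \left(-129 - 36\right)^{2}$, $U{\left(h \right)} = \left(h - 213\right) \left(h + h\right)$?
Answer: $\frac{1}{196736} \approx 5.083 \cdot 10^{-6}$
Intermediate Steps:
$U{\left(h \right)} = 2 h \left(-213 + h\right)$ ($U{\left(h \right)} = \left(-213 + h\right) 2 h = 2 h \left(-213 + h\right)$)
$a = 27225$ ($a = \left(-165\right)^{2} = 27225$)
$J = 169511$ ($J = 2 \left(-194\right) \left(-213 - 194\right) - -11595 = 2 \left(-194\right) \left(-407\right) + 11595 = 157916 + 11595 = 169511$)
$\frac{1}{J + a} = \frac{1}{169511 + 27225} = \frac{1}{196736}$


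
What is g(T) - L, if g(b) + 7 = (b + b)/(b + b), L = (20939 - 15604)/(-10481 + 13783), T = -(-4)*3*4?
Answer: -25147/3302 ≈ -7.6157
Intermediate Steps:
T = 48 (T = -2*(-6)*4 = 12*4 = 48)
L = 5335/3302 ≈ 1.6157
g(b) = -6 (g(b) = -7 + (b + b)/(b + b) = -7 + (2*b)/((2*b)) = -7 + (2*b)*(1/(2*b)) = -7 + 1 = -6)
g(T) - L = -6 - 1*5335/3302 = -6 - 5335/3302 = -25147/3302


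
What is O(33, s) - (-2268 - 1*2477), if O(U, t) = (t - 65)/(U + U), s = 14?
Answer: 104373/22 ≈ 4744.2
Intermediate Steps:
O(U, t) = (-65 + t)/(2*U) (O(U, t) = (-65 + t)/((2*U)) = (-65 + t)*(1/(2*U)) = (-65 + t)/(2*U))
O(33, s) - (-2268 - 1*2477) = (1/2)*(-65 + 14)/33 - (-2268 - 1*2477) = (1/2)*(1/33)*(-51) - (-2268 - 2477) = -17/22 - 1*(-4745) = -17/22 + 4745 = 104373/22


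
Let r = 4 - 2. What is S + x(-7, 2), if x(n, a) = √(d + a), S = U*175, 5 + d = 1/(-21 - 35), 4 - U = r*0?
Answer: 700 + 13*I*√14/28 ≈ 700.0 + 1.7372*I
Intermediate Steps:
r = 2
U = 4 (U = 4 - 2*0 = 4 - 1*0 = 4 + 0 = 4)
d = -281/56 (d = -5 + 1/(-21 - 35) = -5 + 1/(-56) = -5 - 1/56 = -281/56 ≈ -5.0179)
S = 700 (S = 4*175 = 700)
x(n, a) = √(-281/56 + a)
S + x(-7, 2) = 700 + √(-3934 + 784*2)/28 = 700 + √(-3934 + 1568)/28 = 700 + √(-2366)/28 = 700 + (13*I*√14)/28 = 700 + 13*I*√14/28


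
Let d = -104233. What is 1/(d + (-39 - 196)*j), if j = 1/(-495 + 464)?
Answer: -31/3230988 ≈ -9.5946e-6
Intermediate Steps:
j = -1/31 (j = 1/(-31) = -1/31 ≈ -0.032258)
1/(d + (-39 - 196)*j) = 1/(-104233 + (-39 - 196)*(-1/31)) = 1/(-104233 - 235*(-1/31)) = 1/(-104233 + 235/31) = 1/(-3230988/31) = -31/3230988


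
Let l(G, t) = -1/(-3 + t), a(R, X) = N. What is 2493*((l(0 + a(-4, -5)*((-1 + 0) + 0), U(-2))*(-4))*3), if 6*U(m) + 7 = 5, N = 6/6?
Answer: -44874/5 ≈ -8974.8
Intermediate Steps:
N = 1 (N = 6*(⅙) = 1)
a(R, X) = 1
U(m) = -⅓ (U(m) = -7/6 + (⅙)*5 = -7/6 + ⅚ = -⅓)
2493*((l(0 + a(-4, -5)*((-1 + 0) + 0), U(-2))*(-4))*3) = 2493*((-1/(-3 - ⅓)*(-4))*3) = 2493*((-1/(-10/3)*(-4))*3) = 2493*((-1*(-3/10)*(-4))*3) = 2493*(((3/10)*(-4))*3) = 2493*(-6/5*3) = 2493*(-18/5) = -44874/5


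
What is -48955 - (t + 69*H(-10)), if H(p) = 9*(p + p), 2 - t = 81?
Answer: -36456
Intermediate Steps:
t = -79 (t = 2 - 1*81 = 2 - 81 = -79)
H(p) = 18*p (H(p) = 9*(2*p) = 18*p)
-48955 - (t + 69*H(-10)) = -48955 - (-79 + 69*(18*(-10))) = -48955 - (-79 + 69*(-180)) = -48955 - (-79 - 12420) = -48955 - 1*(-12499) = -48955 + 12499 = -36456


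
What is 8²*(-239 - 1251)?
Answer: -95360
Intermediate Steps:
8²*(-239 - 1251) = 64*(-1490) = -95360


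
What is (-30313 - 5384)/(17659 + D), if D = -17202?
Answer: -35697/457 ≈ -78.112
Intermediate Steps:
(-30313 - 5384)/(17659 + D) = (-30313 - 5384)/(17659 - 17202) = -35697/457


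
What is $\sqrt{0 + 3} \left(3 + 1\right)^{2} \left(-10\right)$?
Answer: $- 160 \sqrt{3} \approx -277.13$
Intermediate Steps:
$\sqrt{0 + 3} \left(3 + 1\right)^{2} \left(-10\right) = \sqrt{3} \cdot 4^{2} \left(-10\right) = \sqrt{3} \cdot 16 \left(-10\right) = 16 \sqrt{3} \left(-10\right) = - 160 \sqrt{3}$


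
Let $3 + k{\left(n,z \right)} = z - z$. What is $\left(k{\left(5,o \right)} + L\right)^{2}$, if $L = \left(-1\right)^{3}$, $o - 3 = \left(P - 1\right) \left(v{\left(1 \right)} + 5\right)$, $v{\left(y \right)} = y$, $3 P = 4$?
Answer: $16$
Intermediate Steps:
$P = \frac{4}{3}$ ($P = \frac{1}{3} \cdot 4 = \frac{4}{3} \approx 1.3333$)
$o = 5$ ($o = 3 + \left(\frac{4}{3} - 1\right) \left(1 + 5\right) = 3 + \frac{1}{3} \cdot 6 = 3 + 2 = 5$)
$L = -1$
$k{\left(n,z \right)} = -3$ ($k{\left(n,z \right)} = -3 + \left(z - z\right) = -3 + 0 = -3$)
$\left(k{\left(5,o \right)} + L\right)^{2} = \left(-3 - 1\right)^{2} = \left(-4\right)^{2} = 16$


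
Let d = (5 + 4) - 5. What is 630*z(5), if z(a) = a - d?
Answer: 630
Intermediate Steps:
d = 4 (d = 9 - 5 = 4)
z(a) = -4 + a (z(a) = a - 1*4 = a - 4 = -4 + a)
630*z(5) = 630*(-4 + 5) = 630*1 = 630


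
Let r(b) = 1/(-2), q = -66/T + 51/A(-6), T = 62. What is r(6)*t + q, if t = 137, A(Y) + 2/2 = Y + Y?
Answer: -59231/806 ≈ -73.488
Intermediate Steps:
A(Y) = -1 + 2*Y (A(Y) = -1 + (Y + Y) = -1 + 2*Y)
q = -2010/403 (q = -66/62 + 51/(-1 + 2*(-6)) = -66*1/62 + 51/(-1 - 12) = -33/31 + 51/(-13) = -33/31 + 51*(-1/13) = -33/31 - 51/13 = -2010/403 ≈ -4.9876)
r(b) = -½
r(6)*t + q = -½*137 - 2010/403 = -137/2 - 2010/403 = -59231/806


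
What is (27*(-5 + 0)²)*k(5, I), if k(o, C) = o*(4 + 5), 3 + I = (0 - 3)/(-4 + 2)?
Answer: 30375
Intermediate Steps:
I = -3/2 (I = -3 + (0 - 3)/(-4 + 2) = -3 - 3/(-2) = -3 - 3*(-½) = -3 + 3/2 = -3/2 ≈ -1.5000)
k(o, C) = 9*o (k(o, C) = o*9 = 9*o)
(27*(-5 + 0)²)*k(5, I) = (27*(-5 + 0)²)*(9*5) = (27*(-5)²)*45 = (27*25)*45 = 675*45 = 30375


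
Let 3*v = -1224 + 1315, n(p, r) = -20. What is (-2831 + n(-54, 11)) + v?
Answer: -8462/3 ≈ -2820.7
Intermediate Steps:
v = 91/3 (v = (-1224 + 1315)/3 = (⅓)*91 = 91/3 ≈ 30.333)
(-2831 + n(-54, 11)) + v = (-2831 - 20) + 91/3 = -2851 + 91/3 = -8462/3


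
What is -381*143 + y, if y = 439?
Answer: -54044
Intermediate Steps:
-381*143 + y = -381*143 + 439 = -54483 + 439 = -54044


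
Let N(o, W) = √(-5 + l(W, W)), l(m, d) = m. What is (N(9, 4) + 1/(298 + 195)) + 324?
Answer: 159733/493 + I ≈ 324.0 + 1.0*I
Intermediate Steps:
N(o, W) = √(-5 + W)
(N(9, 4) + 1/(298 + 195)) + 324 = (√(-5 + 4) + 1/(298 + 195)) + 324 = (√(-1) + 1/493) + 324 = (I + 1/493) + 324 = (1/493 + I) + 324 = 159733/493 + I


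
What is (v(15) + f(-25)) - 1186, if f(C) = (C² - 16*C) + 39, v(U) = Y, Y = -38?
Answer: -160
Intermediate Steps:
v(U) = -38
f(C) = 39 + C² - 16*C
(v(15) + f(-25)) - 1186 = (-38 + (39 + (-25)² - 16*(-25))) - 1186 = (-38 + (39 + 625 + 400)) - 1186 = (-38 + 1064) - 1186 = 1026 - 1186 = -160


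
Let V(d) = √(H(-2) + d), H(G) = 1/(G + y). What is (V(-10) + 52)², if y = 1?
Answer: (52 + I*√11)² ≈ 2693.0 + 344.93*I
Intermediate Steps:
H(G) = 1/(1 + G) (H(G) = 1/(G + 1) = 1/(1 + G))
V(d) = √(-1 + d) (V(d) = √(1/(1 - 2) + d) = √(1/(-1) + d) = √(-1 + d))
(V(-10) + 52)² = (√(-1 - 10) + 52)² = (√(-11) + 52)² = (I*√11 + 52)² = (52 + I*√11)²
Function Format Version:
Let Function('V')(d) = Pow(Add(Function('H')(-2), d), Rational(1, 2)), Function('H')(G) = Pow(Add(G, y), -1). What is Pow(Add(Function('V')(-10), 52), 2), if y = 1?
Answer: Pow(Add(52, Mul(I, Pow(11, Rational(1, 2)))), 2) ≈ Add(2693.0, Mul(344.93, I))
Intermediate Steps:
Function('H')(G) = Pow(Add(1, G), -1) (Function('H')(G) = Pow(Add(G, 1), -1) = Pow(Add(1, G), -1))
Function('V')(d) = Pow(Add(-1, d), Rational(1, 2)) (Function('V')(d) = Pow(Add(Pow(Add(1, -2), -1), d), Rational(1, 2)) = Pow(Add(Pow(-1, -1), d), Rational(1, 2)) = Pow(Add(-1, d), Rational(1, 2)))
Pow(Add(Function('V')(-10), 52), 2) = Pow(Add(Pow(Add(-1, -10), Rational(1, 2)), 52), 2) = Pow(Add(Pow(-11, Rational(1, 2)), 52), 2) = Pow(Add(Mul(I, Pow(11, Rational(1, 2))), 52), 2) = Pow(Add(52, Mul(I, Pow(11, Rational(1, 2)))), 2)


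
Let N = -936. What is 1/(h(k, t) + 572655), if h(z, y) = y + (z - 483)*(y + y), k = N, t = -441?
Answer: 1/1823772 ≈ 5.4831e-7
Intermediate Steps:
k = -936
h(z, y) = y + 2*y*(-483 + z) (h(z, y) = y + (-483 + z)*(2*y) = y + 2*y*(-483 + z))
1/(h(k, t) + 572655) = 1/(-441*(-965 + 2*(-936)) + 572655) = 1/(-441*(-965 - 1872) + 572655) = 1/(-441*(-2837) + 572655) = 1/(1251117 + 572655) = 1/1823772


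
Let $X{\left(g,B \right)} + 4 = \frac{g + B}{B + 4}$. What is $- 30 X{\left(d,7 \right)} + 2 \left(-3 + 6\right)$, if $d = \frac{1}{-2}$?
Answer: $\frac{1191}{11} \approx 108.27$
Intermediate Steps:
$d = - \frac{1}{2} \approx -0.5$
$X{\left(g,B \right)} = -4 + \frac{B + g}{4 + B}$ ($X{\left(g,B \right)} = -4 + \frac{g + B}{B + 4} = -4 + \frac{B + g}{4 + B}$)
$- 30 X{\left(d,7 \right)} + 2 \left(-3 + 6\right) = - 30 \frac{-16 - \frac{1}{2} - 21}{4 + 7} + 2 \left(-3 + 6\right) = - 30 \frac{-16 - \frac{1}{2} - 21}{11} + 2 \cdot 3 = - 30 \cdot \frac{1}{11} \left(- \frac{75}{2}\right) + 6 = \left(-30\right) \left(- \frac{75}{22}\right) + 6 = \frac{1125}{11} + 6 = \frac{1191}{11}$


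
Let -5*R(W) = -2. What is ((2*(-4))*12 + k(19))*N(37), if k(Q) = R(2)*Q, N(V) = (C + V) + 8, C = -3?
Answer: -18564/5 ≈ -3712.8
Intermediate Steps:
R(W) = ⅖ (R(W) = -⅕*(-2) = ⅖)
N(V) = 5 + V (N(V) = (-3 + V) + 8 = 5 + V)
k(Q) = 2*Q/5
((2*(-4))*12 + k(19))*N(37) = ((2*(-4))*12 + (⅖)*19)*(5 + 37) = (-8*12 + 38/5)*42 = (-96 + 38/5)*42 = -442/5*42 = -18564/5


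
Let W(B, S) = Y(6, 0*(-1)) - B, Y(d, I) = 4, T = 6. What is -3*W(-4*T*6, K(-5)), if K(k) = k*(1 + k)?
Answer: -444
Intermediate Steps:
W(B, S) = 4 - B
-3*W(-4*T*6, K(-5)) = -3*(4 - (-4*6)*6) = -3*(4 - (-24)*6) = -3*(4 - 1*(-144)) = -3*(4 + 144) = -3*148 = -444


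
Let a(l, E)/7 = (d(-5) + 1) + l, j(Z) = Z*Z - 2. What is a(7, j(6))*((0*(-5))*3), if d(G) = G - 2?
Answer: 0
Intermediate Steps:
d(G) = -2 + G
j(Z) = -2 + Z² (j(Z) = Z² - 2 = -2 + Z²)
a(l, E) = -42 + 7*l (a(l, E) = 7*(((-2 - 5) + 1) + l) = 7*((-7 + 1) + l) = 7*(-6 + l) = -42 + 7*l)
a(7, j(6))*((0*(-5))*3) = (-42 + 7*7)*((0*(-5))*3) = (-42 + 49)*(0*3) = 7*0 = 0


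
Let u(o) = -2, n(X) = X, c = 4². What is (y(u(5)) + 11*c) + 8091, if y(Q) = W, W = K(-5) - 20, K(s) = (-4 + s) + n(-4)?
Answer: 8234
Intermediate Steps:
c = 16
K(s) = -8 + s (K(s) = (-4 + s) - 4 = -8 + s)
W = -33 (W = (-8 - 5) - 20 = -13 - 20 = -33)
y(Q) = -33
(y(u(5)) + 11*c) + 8091 = (-33 + 11*16) + 8091 = (-33 + 176) + 8091 = 143 + 8091 = 8234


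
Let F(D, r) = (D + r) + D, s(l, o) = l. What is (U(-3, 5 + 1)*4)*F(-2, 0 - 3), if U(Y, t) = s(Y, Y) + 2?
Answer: 28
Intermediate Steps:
U(Y, t) = 2 + Y (U(Y, t) = Y + 2 = 2 + Y)
F(D, r) = r + 2*D
(U(-3, 5 + 1)*4)*F(-2, 0 - 3) = ((2 - 3)*4)*((0 - 3) + 2*(-2)) = (-1*4)*(-3 - 4) = -4*(-7) = 28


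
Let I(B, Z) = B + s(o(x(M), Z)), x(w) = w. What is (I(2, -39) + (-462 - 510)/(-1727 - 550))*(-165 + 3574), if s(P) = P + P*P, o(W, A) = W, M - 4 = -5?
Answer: 2093126/253 ≈ 8273.2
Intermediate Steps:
M = -1 (M = 4 - 5 = -1)
s(P) = P + P²
I(B, Z) = B (I(B, Z) = B - (1 - 1) = B - 1*0 = B + 0 = B)
(I(2, -39) + (-462 - 510)/(-1727 - 550))*(-165 + 3574) = (2 + (-462 - 510)/(-1727 - 550))*(-165 + 3574) = (2 - 972/(-2277))*3409 = (2 - 972*(-1/2277))*3409 = (2 + 108/253)*3409 = (614/253)*3409 = 2093126/253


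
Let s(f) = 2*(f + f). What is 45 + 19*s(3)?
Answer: 273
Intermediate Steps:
s(f) = 4*f (s(f) = 2*(2*f) = 4*f)
45 + 19*s(3) = 45 + 19*(4*3) = 45 + 19*12 = 45 + 228 = 273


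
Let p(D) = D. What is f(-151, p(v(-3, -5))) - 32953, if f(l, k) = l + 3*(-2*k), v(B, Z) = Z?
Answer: -33074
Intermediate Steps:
f(l, k) = l - 6*k
f(-151, p(v(-3, -5))) - 32953 = (-151 - 6*(-5)) - 32953 = (-151 + 30) - 32953 = -121 - 32953 = -33074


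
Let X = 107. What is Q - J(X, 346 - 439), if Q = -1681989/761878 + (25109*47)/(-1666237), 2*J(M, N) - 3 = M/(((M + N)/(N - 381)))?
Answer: 16056994813091825/8886285191602 ≈ 1806.9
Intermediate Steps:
J(M, N) = 3/2 + M*(-381 + N)/(2*(M + N)) (J(M, N) = 3/2 + (M/(((M + N)/(N - 381))))/2 = 3/2 + (M/(((M + N)/(-381 + N))))/2 = 3/2 + (M*((-381 + N)/(M + N)))/2 = 3/2 + (M*(-381 + N)/(M + N))/2 = 3/2 + M*(-381 + N)/(2*(M + N)))
Q = -3701702056387/1269469313086 (Q = -1681989*1/761878 + 1180123*(-1/1666237) = -1681989/761878 - 1180123/1666237 = -3701702056387/1269469313086 ≈ -2.9159)
Q - J(X, 346 - 439) = -3701702056387/1269469313086 - (-378*107 + 3*(346 - 439) + 107*(346 - 439))/(2*(107 + (346 - 439))) = -3701702056387/1269469313086 - (-40446 + 3*(-93) + 107*(-93))/(2*(107 - 93)) = -3701702056387/1269469313086 - (-40446 - 279 - 9951)/(2*14) = -3701702056387/1269469313086 - (-50676)/(2*14) = -3701702056387/1269469313086 - 1*(-12669/7) = -3701702056387/1269469313086 + 12669/7 = 16056994813091825/8886285191602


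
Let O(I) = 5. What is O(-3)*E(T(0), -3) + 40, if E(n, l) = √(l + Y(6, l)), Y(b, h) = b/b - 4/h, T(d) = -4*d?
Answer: 40 + 5*I*√6/3 ≈ 40.0 + 4.0825*I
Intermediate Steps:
Y(b, h) = 1 - 4/h
E(n, l) = √(l + (-4 + l)/l)
O(-3)*E(T(0), -3) + 40 = 5*√(1 - 3 - 4/(-3)) + 40 = 5*√(1 - 3 - 4*(-⅓)) + 40 = 5*√(1 - 3 + 4/3) + 40 = 5*√(-⅔) + 40 = 5*(I*√6/3) + 40 = 5*I*√6/3 + 40 = 40 + 5*I*√6/3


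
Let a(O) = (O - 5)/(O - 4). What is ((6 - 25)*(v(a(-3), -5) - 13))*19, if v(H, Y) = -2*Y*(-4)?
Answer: 19133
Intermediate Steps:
a(O) = (-5 + O)/(-4 + O)
v(H, Y) = 8*Y
((6 - 25)*(v(a(-3), -5) - 13))*19 = ((6 - 25)*(8*(-5) - 13))*19 = -19*(-40 - 13)*19 = -19*(-53)*19 = 1007*19 = 19133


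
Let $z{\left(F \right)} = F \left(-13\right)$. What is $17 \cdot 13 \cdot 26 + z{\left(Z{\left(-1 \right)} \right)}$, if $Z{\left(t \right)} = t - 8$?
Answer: $5863$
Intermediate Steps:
$Z{\left(t \right)} = -8 + t$ ($Z{\left(t \right)} = t - 8 = -8 + t$)
$z{\left(F \right)} = - 13 F$
$17 \cdot 13 \cdot 26 + z{\left(Z{\left(-1 \right)} \right)} = 17 \cdot 13 \cdot 26 - 13 \left(-8 - 1\right) = 221 \cdot 26 - -117 = 5746 + 117 = 5863$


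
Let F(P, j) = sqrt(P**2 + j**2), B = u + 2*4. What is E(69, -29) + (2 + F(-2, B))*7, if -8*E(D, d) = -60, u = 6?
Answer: 43/2 + 70*sqrt(2) ≈ 120.49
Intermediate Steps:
E(D, d) = 15/2 (E(D, d) = -1/8*(-60) = 15/2)
B = 14 (B = 6 + 2*4 = 6 + 8 = 14)
E(69, -29) + (2 + F(-2, B))*7 = 15/2 + (2 + sqrt((-2)**2 + 14**2))*7 = 15/2 + (2 + sqrt(4 + 196))*7 = 15/2 + (2 + sqrt(200))*7 = 15/2 + (2 + 10*sqrt(2))*7 = 15/2 + (14 + 70*sqrt(2)) = 43/2 + 70*sqrt(2)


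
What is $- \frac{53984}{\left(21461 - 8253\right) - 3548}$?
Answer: $- \frac{1928}{345} \approx -5.5884$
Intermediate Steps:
$- \frac{53984}{\left(21461 - 8253\right) - 3548} = - \frac{53984}{13208 - 3548} = - \frac{53984}{9660} = \left(-53984\right) \frac{1}{9660} = - \frac{1928}{345}$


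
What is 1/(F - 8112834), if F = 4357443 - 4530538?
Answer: -1/8285929 ≈ -1.2069e-7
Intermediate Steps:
F = -173095
1/(F - 8112834) = 1/(-173095 - 8112834) = 1/(-8285929) = -1/8285929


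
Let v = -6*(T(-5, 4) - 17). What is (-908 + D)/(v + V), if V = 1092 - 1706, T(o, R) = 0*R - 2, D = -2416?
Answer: 831/125 ≈ 6.6480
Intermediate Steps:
T(o, R) = -2 (T(o, R) = 0 - 2 = -2)
v = 114 (v = -6*(-2 - 17) = -6*(-19) = 114)
V = -614
(-908 + D)/(v + V) = (-908 - 2416)/(114 - 614) = -3324/(-500) = -3324*(-1/500) = 831/125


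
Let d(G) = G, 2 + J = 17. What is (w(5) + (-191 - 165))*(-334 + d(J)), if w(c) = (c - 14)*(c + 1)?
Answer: 130790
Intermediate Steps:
J = 15 (J = -2 + 17 = 15)
w(c) = (1 + c)*(-14 + c) (w(c) = (-14 + c)*(1 + c) = (1 + c)*(-14 + c))
(w(5) + (-191 - 165))*(-334 + d(J)) = ((-14 + 5**2 - 13*5) + (-191 - 165))*(-334 + 15) = ((-14 + 25 - 65) - 356)*(-319) = (-54 - 356)*(-319) = -410*(-319) = 130790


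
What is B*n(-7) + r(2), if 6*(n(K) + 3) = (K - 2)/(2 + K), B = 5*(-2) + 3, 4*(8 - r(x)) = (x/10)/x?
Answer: 215/8 ≈ 26.875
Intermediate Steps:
r(x) = 319/40 (r(x) = 8 - x/10/(4*x) = 8 - 1/4*1/10 = 8 - 1/40 = 319/40)
B = -7 (B = -10 + 3 = -7)
n(K) = -3 + (-2 + K)/(6*(2 + K)) (n(K) = -3 + ((K - 2)/(2 + K))/6 = -3 + ((-2 + K)/(2 + K))/6 = -3 + (-2 + K)/(6*(2 + K)))
B*n(-7) + r(2) = -7*(-38 - 17*(-7))/(6*(2 - 7)) + 319/40 = -7*(-38 + 119)/(6*(-5)) + 319/40 = -7*(-1)*81/(6*5) + 319/40 = -7*(-27/10) + 319/40 = 189/10 + 319/40 = 215/8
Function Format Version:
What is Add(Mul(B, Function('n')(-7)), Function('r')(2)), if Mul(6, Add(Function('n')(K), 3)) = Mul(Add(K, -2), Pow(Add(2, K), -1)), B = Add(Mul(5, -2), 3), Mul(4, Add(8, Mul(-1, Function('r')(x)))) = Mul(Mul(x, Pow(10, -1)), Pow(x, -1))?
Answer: Rational(215, 8) ≈ 26.875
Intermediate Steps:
Function('r')(x) = Rational(319, 40) (Function('r')(x) = Add(8, Mul(Rational(-1, 4), Mul(Mul(x, Pow(10, -1)), Pow(x, -1)))) = Add(8, Mul(Rational(-1, 4), Mul(Mul(x, Rational(1, 10)), Pow(x, -1)))) = Add(8, Mul(Rational(-1, 4), Mul(Mul(Rational(1, 10), x), Pow(x, -1)))) = Add(8, Mul(Rational(-1, 4), Rational(1, 10))) = Add(8, Rational(-1, 40)) = Rational(319, 40))
B = -7 (B = Add(-10, 3) = -7)
Function('n')(K) = Add(-3, Mul(Rational(1, 6), Pow(Add(2, K), -1), Add(-2, K))) (Function('n')(K) = Add(-3, Mul(Rational(1, 6), Mul(Add(K, -2), Pow(Add(2, K), -1)))) = Add(-3, Mul(Rational(1, 6), Mul(Add(-2, K), Pow(Add(2, K), -1)))) = Add(-3, Mul(Rational(1, 6), Mul(Pow(Add(2, K), -1), Add(-2, K)))) = Add(-3, Mul(Rational(1, 6), Pow(Add(2, K), -1), Add(-2, K))))
Add(Mul(B, Function('n')(-7)), Function('r')(2)) = Add(Mul(-7, Mul(Rational(1, 6), Pow(Add(2, -7), -1), Add(-38, Mul(-17, -7)))), Rational(319, 40)) = Add(Mul(-7, Mul(Rational(1, 6), Pow(-5, -1), Add(-38, 119))), Rational(319, 40)) = Add(Mul(-7, Mul(Rational(1, 6), Rational(-1, 5), 81)), Rational(319, 40)) = Add(Mul(-7, Rational(-27, 10)), Rational(319, 40)) = Add(Rational(189, 10), Rational(319, 40)) = Rational(215, 8)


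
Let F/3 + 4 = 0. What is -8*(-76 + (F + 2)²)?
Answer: -192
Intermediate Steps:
F = -12 (F = -12 + 3*0 = -12 + 0 = -12)
-8*(-76 + (F + 2)²) = -8*(-76 + (-12 + 2)²) = -8*(-76 + (-10)²) = -8*(-76 + 100) = -8*24 = -192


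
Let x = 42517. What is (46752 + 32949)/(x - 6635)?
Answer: 79701/35882 ≈ 2.2212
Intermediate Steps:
(46752 + 32949)/(x - 6635) = (46752 + 32949)/(42517 - 6635) = 79701/35882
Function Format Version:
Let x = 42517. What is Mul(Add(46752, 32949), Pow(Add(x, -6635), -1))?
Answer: Rational(79701, 35882) ≈ 2.2212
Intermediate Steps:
Mul(Add(46752, 32949), Pow(Add(x, -6635), -1)) = Mul(Add(46752, 32949), Pow(Add(42517, -6635), -1)) = Mul(79701, Pow(35882, -1)) = Mul(79701, Rational(1, 35882)) = Rational(79701, 35882)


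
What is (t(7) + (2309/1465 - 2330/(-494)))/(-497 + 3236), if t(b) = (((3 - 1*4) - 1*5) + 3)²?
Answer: 1844581/330373615 ≈ 0.0055833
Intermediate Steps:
t(b) = 9 (t(b) = (((3 - 4) - 5) + 3)² = ((-1 - 5) + 3)² = (-6 + 3)² = (-3)² = 9)
(t(7) + (2309/1465 - 2330/(-494)))/(-497 + 3236) = (9 + (2309/1465 - 2330/(-494)))/(-497 + 3236) = (9 + (2309*(1/1465) - 2330*(-1/494)))/2739 = (9 + (2309/1465 + 1165/247))*(1/2739) = (9 + 2277048/361855)*(1/2739) = (5533743/361855)*(1/2739) = 1844581/330373615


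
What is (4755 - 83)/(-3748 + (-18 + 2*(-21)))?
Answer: -146/119 ≈ -1.2269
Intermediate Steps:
(4755 - 83)/(-3748 + (-18 + 2*(-21))) = 4672/(-3748 + (-18 - 42)) = 4672/(-3748 - 60) = 4672/(-3808) = 4672*(-1/3808) = -146/119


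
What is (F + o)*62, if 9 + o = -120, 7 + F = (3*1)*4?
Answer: -7688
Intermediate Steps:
F = 5 (F = -7 + (3*1)*4 = -7 + 3*4 = -7 + 12 = 5)
o = -129 (o = -9 - 120 = -129)
(F + o)*62 = (5 - 129)*62 = -124*62 = -7688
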